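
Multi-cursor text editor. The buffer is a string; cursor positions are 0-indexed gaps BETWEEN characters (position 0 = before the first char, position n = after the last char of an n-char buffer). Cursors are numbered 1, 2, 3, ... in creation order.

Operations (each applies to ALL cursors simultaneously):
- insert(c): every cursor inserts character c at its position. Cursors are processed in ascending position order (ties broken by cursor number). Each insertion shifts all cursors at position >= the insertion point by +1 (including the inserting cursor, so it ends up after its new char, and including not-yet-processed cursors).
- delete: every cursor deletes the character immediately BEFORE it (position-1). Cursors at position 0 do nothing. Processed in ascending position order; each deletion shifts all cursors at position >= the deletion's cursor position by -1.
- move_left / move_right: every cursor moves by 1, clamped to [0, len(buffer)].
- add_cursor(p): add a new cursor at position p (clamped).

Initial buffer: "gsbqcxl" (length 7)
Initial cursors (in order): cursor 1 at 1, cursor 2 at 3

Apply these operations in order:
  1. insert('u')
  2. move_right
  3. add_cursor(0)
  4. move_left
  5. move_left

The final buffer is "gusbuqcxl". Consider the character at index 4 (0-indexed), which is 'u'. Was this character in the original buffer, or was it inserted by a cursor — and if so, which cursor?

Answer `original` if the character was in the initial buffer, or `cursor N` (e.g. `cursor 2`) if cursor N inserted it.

Answer: cursor 2

Derivation:
After op 1 (insert('u')): buffer="gusbuqcxl" (len 9), cursors c1@2 c2@5, authorship .1..2....
After op 2 (move_right): buffer="gusbuqcxl" (len 9), cursors c1@3 c2@6, authorship .1..2....
After op 3 (add_cursor(0)): buffer="gusbuqcxl" (len 9), cursors c3@0 c1@3 c2@6, authorship .1..2....
After op 4 (move_left): buffer="gusbuqcxl" (len 9), cursors c3@0 c1@2 c2@5, authorship .1..2....
After op 5 (move_left): buffer="gusbuqcxl" (len 9), cursors c3@0 c1@1 c2@4, authorship .1..2....
Authorship (.=original, N=cursor N): . 1 . . 2 . . . .
Index 4: author = 2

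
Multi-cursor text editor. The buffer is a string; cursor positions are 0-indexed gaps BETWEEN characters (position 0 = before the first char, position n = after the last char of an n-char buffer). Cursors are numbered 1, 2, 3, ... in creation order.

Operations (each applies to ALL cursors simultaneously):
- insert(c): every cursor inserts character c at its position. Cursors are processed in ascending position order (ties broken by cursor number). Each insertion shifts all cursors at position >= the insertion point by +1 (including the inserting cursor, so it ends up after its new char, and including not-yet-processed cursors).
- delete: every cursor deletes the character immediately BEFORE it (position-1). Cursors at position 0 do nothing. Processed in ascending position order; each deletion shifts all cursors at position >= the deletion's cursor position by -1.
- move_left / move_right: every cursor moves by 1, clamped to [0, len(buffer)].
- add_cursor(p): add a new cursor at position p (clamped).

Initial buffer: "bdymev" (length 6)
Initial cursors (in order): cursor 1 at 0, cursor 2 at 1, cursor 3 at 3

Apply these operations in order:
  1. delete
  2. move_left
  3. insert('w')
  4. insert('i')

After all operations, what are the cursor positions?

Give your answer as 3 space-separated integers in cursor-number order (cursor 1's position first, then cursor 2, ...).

After op 1 (delete): buffer="dmev" (len 4), cursors c1@0 c2@0 c3@1, authorship ....
After op 2 (move_left): buffer="dmev" (len 4), cursors c1@0 c2@0 c3@0, authorship ....
After op 3 (insert('w')): buffer="wwwdmev" (len 7), cursors c1@3 c2@3 c3@3, authorship 123....
After op 4 (insert('i')): buffer="wwwiiidmev" (len 10), cursors c1@6 c2@6 c3@6, authorship 123123....

Answer: 6 6 6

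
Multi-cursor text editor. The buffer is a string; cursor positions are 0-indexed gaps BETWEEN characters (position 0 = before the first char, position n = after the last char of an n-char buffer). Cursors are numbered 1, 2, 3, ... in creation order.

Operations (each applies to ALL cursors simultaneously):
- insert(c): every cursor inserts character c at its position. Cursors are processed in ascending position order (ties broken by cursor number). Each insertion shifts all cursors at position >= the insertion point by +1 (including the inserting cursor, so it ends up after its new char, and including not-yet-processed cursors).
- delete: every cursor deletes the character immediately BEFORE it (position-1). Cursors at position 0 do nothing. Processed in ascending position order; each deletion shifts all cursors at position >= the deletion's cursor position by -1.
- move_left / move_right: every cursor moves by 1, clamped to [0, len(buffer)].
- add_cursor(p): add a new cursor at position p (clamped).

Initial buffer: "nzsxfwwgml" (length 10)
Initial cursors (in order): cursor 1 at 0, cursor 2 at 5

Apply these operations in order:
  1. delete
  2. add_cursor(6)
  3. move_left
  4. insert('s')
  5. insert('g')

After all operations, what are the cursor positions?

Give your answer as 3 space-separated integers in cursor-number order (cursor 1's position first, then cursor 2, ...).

After op 1 (delete): buffer="nzsxwwgml" (len 9), cursors c1@0 c2@4, authorship .........
After op 2 (add_cursor(6)): buffer="nzsxwwgml" (len 9), cursors c1@0 c2@4 c3@6, authorship .........
After op 3 (move_left): buffer="nzsxwwgml" (len 9), cursors c1@0 c2@3 c3@5, authorship .........
After op 4 (insert('s')): buffer="snzssxwswgml" (len 12), cursors c1@1 c2@5 c3@8, authorship 1...2..3....
After op 5 (insert('g')): buffer="sgnzssgxwsgwgml" (len 15), cursors c1@2 c2@7 c3@11, authorship 11...22..33....

Answer: 2 7 11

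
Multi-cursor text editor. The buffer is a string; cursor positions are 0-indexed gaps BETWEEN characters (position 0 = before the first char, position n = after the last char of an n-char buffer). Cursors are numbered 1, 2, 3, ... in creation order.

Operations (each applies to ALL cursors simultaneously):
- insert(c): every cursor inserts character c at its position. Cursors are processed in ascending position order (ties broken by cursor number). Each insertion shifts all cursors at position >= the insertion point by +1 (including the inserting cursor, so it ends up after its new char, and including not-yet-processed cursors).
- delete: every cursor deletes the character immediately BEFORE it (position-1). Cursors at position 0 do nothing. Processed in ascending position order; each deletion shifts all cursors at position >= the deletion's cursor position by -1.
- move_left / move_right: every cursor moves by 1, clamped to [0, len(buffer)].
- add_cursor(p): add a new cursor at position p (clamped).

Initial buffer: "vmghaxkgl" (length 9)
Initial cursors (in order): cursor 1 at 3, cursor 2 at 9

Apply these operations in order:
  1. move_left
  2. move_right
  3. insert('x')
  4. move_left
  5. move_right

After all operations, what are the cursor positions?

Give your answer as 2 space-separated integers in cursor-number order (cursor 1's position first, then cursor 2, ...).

Answer: 4 11

Derivation:
After op 1 (move_left): buffer="vmghaxkgl" (len 9), cursors c1@2 c2@8, authorship .........
After op 2 (move_right): buffer="vmghaxkgl" (len 9), cursors c1@3 c2@9, authorship .........
After op 3 (insert('x')): buffer="vmgxhaxkglx" (len 11), cursors c1@4 c2@11, authorship ...1......2
After op 4 (move_left): buffer="vmgxhaxkglx" (len 11), cursors c1@3 c2@10, authorship ...1......2
After op 5 (move_right): buffer="vmgxhaxkglx" (len 11), cursors c1@4 c2@11, authorship ...1......2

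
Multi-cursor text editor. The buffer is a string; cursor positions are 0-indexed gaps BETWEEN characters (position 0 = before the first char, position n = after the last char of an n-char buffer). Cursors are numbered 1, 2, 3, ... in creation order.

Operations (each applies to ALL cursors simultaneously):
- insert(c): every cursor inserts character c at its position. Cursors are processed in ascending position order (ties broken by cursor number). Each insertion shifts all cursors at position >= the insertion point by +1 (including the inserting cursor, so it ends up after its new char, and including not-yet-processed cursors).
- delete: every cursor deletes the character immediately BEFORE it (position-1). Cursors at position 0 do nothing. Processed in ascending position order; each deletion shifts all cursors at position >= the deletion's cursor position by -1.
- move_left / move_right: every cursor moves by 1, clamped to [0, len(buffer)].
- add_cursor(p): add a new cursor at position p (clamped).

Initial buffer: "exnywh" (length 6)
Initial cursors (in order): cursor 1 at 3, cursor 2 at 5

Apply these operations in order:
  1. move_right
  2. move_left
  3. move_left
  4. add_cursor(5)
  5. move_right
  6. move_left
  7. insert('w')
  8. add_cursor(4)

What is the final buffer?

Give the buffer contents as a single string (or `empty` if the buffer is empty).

After op 1 (move_right): buffer="exnywh" (len 6), cursors c1@4 c2@6, authorship ......
After op 2 (move_left): buffer="exnywh" (len 6), cursors c1@3 c2@5, authorship ......
After op 3 (move_left): buffer="exnywh" (len 6), cursors c1@2 c2@4, authorship ......
After op 4 (add_cursor(5)): buffer="exnywh" (len 6), cursors c1@2 c2@4 c3@5, authorship ......
After op 5 (move_right): buffer="exnywh" (len 6), cursors c1@3 c2@5 c3@6, authorship ......
After op 6 (move_left): buffer="exnywh" (len 6), cursors c1@2 c2@4 c3@5, authorship ......
After op 7 (insert('w')): buffer="exwnywwwh" (len 9), cursors c1@3 c2@6 c3@8, authorship ..1..2.3.
After op 8 (add_cursor(4)): buffer="exwnywwwh" (len 9), cursors c1@3 c4@4 c2@6 c3@8, authorship ..1..2.3.

Answer: exwnywwwh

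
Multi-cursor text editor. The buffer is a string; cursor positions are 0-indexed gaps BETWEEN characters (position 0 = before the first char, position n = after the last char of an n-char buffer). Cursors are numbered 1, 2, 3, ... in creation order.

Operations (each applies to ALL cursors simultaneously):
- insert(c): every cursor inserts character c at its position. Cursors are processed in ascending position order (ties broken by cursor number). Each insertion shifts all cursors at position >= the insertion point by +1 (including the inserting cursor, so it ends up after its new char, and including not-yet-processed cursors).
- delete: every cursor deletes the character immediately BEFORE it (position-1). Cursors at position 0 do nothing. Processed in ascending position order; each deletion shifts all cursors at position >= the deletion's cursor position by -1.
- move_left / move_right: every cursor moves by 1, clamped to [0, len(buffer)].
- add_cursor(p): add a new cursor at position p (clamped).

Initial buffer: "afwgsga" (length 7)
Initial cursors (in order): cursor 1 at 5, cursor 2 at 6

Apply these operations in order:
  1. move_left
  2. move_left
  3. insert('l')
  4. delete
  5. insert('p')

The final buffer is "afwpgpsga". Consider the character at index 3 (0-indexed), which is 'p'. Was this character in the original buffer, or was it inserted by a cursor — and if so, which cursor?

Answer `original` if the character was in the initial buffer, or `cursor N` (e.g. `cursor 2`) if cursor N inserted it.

After op 1 (move_left): buffer="afwgsga" (len 7), cursors c1@4 c2@5, authorship .......
After op 2 (move_left): buffer="afwgsga" (len 7), cursors c1@3 c2@4, authorship .......
After op 3 (insert('l')): buffer="afwlglsga" (len 9), cursors c1@4 c2@6, authorship ...1.2...
After op 4 (delete): buffer="afwgsga" (len 7), cursors c1@3 c2@4, authorship .......
After op 5 (insert('p')): buffer="afwpgpsga" (len 9), cursors c1@4 c2@6, authorship ...1.2...
Authorship (.=original, N=cursor N): . . . 1 . 2 . . .
Index 3: author = 1

Answer: cursor 1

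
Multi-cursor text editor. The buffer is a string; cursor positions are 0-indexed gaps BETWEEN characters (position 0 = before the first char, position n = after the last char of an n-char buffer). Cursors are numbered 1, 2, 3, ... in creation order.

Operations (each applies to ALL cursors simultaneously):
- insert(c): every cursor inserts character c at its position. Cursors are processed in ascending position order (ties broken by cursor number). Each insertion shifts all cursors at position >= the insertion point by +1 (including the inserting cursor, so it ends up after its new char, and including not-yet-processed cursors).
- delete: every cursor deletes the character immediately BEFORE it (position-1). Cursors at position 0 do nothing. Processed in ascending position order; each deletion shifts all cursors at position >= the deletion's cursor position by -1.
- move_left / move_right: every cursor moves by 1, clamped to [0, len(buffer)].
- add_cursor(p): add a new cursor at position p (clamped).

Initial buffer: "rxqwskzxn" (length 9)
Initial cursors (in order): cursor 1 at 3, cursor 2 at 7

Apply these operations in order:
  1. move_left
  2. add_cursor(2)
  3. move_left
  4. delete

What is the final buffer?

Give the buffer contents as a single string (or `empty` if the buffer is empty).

Answer: xqwkzxn

Derivation:
After op 1 (move_left): buffer="rxqwskzxn" (len 9), cursors c1@2 c2@6, authorship .........
After op 2 (add_cursor(2)): buffer="rxqwskzxn" (len 9), cursors c1@2 c3@2 c2@6, authorship .........
After op 3 (move_left): buffer="rxqwskzxn" (len 9), cursors c1@1 c3@1 c2@5, authorship .........
After op 4 (delete): buffer="xqwkzxn" (len 7), cursors c1@0 c3@0 c2@3, authorship .......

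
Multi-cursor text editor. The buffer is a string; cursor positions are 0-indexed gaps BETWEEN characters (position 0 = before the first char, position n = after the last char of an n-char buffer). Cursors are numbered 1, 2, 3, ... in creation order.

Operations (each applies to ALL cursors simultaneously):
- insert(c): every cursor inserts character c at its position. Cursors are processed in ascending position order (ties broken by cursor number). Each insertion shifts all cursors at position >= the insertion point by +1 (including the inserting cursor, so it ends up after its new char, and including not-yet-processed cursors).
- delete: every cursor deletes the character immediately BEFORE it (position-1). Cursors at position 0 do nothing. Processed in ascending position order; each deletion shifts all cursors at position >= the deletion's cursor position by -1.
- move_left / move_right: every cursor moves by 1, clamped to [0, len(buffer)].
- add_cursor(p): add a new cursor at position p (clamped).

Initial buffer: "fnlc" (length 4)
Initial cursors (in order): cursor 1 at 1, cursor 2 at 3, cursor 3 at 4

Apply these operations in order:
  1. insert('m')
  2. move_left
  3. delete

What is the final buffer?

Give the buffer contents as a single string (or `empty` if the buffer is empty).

After op 1 (insert('m')): buffer="fmnlmcm" (len 7), cursors c1@2 c2@5 c3@7, authorship .1..2.3
After op 2 (move_left): buffer="fmnlmcm" (len 7), cursors c1@1 c2@4 c3@6, authorship .1..2.3
After op 3 (delete): buffer="mnmm" (len 4), cursors c1@0 c2@2 c3@3, authorship 1.23

Answer: mnmm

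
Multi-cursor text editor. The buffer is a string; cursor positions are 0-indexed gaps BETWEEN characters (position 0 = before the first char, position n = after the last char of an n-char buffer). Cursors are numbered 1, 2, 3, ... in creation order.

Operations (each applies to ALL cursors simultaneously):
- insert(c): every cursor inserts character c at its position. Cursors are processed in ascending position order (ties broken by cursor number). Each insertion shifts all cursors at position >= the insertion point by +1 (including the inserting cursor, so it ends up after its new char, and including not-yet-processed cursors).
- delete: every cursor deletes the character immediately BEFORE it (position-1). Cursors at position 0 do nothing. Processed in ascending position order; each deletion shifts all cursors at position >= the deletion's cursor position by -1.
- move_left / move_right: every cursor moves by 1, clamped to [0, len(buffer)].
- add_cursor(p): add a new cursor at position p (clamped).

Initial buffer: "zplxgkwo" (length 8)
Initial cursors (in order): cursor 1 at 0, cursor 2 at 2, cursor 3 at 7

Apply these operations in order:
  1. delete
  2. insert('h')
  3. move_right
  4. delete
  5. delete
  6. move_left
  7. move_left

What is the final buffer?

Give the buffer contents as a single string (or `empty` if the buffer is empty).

After op 1 (delete): buffer="zlxgko" (len 6), cursors c1@0 c2@1 c3@5, authorship ......
After op 2 (insert('h')): buffer="hzhlxgkho" (len 9), cursors c1@1 c2@3 c3@8, authorship 1.2....3.
After op 3 (move_right): buffer="hzhlxgkho" (len 9), cursors c1@2 c2@4 c3@9, authorship 1.2....3.
After op 4 (delete): buffer="hhxgkh" (len 6), cursors c1@1 c2@2 c3@6, authorship 12...3
After op 5 (delete): buffer="xgk" (len 3), cursors c1@0 c2@0 c3@3, authorship ...
After op 6 (move_left): buffer="xgk" (len 3), cursors c1@0 c2@0 c3@2, authorship ...
After op 7 (move_left): buffer="xgk" (len 3), cursors c1@0 c2@0 c3@1, authorship ...

Answer: xgk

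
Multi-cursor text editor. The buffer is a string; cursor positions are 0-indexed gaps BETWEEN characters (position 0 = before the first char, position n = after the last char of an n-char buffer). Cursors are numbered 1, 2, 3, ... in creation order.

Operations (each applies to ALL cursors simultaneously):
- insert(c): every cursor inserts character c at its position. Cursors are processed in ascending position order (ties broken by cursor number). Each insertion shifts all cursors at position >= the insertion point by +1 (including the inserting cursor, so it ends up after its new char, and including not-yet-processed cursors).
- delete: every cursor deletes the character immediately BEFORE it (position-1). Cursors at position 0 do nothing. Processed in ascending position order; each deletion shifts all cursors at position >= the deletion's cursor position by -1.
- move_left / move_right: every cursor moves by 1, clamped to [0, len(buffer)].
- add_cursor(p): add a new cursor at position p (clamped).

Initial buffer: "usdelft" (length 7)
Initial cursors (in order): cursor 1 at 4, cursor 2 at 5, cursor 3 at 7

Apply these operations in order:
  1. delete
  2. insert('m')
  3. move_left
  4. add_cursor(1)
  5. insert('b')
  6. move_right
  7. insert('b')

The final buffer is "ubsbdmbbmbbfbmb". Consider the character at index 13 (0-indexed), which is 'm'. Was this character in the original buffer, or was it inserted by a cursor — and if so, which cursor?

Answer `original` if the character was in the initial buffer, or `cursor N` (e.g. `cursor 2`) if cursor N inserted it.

After op 1 (delete): buffer="usdf" (len 4), cursors c1@3 c2@3 c3@4, authorship ....
After op 2 (insert('m')): buffer="usdmmfm" (len 7), cursors c1@5 c2@5 c3@7, authorship ...12.3
After op 3 (move_left): buffer="usdmmfm" (len 7), cursors c1@4 c2@4 c3@6, authorship ...12.3
After op 4 (add_cursor(1)): buffer="usdmmfm" (len 7), cursors c4@1 c1@4 c2@4 c3@6, authorship ...12.3
After op 5 (insert('b')): buffer="ubsdmbbmfbm" (len 11), cursors c4@2 c1@7 c2@7 c3@10, authorship .4..1122.33
After op 6 (move_right): buffer="ubsdmbbmfbm" (len 11), cursors c4@3 c1@8 c2@8 c3@11, authorship .4..1122.33
After op 7 (insert('b')): buffer="ubsbdmbbmbbfbmb" (len 15), cursors c4@4 c1@11 c2@11 c3@15, authorship .4.4.112212.333
Authorship (.=original, N=cursor N): . 4 . 4 . 1 1 2 2 1 2 . 3 3 3
Index 13: author = 3

Answer: cursor 3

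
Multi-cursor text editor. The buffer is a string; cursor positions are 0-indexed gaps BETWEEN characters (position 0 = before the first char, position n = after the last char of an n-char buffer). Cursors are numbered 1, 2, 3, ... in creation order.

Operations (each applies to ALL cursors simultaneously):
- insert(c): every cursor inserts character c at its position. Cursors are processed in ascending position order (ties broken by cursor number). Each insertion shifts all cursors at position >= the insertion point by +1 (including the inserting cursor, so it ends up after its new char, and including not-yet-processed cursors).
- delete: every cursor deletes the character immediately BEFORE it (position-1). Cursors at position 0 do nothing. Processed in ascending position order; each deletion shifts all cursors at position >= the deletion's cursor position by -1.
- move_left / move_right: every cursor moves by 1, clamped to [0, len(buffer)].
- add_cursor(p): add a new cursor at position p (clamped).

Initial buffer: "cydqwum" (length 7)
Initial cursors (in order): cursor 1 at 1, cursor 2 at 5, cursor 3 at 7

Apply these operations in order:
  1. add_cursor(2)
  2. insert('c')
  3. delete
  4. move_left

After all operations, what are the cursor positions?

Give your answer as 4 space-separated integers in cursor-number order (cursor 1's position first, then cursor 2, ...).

After op 1 (add_cursor(2)): buffer="cydqwum" (len 7), cursors c1@1 c4@2 c2@5 c3@7, authorship .......
After op 2 (insert('c')): buffer="ccycdqwcumc" (len 11), cursors c1@2 c4@4 c2@8 c3@11, authorship .1.4...2..3
After op 3 (delete): buffer="cydqwum" (len 7), cursors c1@1 c4@2 c2@5 c3@7, authorship .......
After op 4 (move_left): buffer="cydqwum" (len 7), cursors c1@0 c4@1 c2@4 c3@6, authorship .......

Answer: 0 4 6 1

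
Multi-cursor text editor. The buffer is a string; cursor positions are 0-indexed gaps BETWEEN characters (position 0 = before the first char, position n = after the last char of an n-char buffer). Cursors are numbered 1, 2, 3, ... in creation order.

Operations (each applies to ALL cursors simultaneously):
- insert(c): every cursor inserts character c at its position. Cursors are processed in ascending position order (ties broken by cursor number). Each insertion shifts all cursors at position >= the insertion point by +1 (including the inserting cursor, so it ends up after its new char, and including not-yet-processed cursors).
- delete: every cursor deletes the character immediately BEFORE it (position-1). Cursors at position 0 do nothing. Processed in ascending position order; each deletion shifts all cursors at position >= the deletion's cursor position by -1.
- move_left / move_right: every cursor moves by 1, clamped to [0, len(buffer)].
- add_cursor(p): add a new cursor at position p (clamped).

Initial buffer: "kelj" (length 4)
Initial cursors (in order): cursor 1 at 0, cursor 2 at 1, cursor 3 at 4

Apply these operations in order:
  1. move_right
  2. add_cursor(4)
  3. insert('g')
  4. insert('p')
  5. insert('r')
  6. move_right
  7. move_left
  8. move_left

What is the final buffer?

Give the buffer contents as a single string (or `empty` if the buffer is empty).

Answer: kgpregprljggpprr

Derivation:
After op 1 (move_right): buffer="kelj" (len 4), cursors c1@1 c2@2 c3@4, authorship ....
After op 2 (add_cursor(4)): buffer="kelj" (len 4), cursors c1@1 c2@2 c3@4 c4@4, authorship ....
After op 3 (insert('g')): buffer="kgegljgg" (len 8), cursors c1@2 c2@4 c3@8 c4@8, authorship .1.2..34
After op 4 (insert('p')): buffer="kgpegpljggpp" (len 12), cursors c1@3 c2@6 c3@12 c4@12, authorship .11.22..3434
After op 5 (insert('r')): buffer="kgpregprljggpprr" (len 16), cursors c1@4 c2@8 c3@16 c4@16, authorship .111.222..343434
After op 6 (move_right): buffer="kgpregprljggpprr" (len 16), cursors c1@5 c2@9 c3@16 c4@16, authorship .111.222..343434
After op 7 (move_left): buffer="kgpregprljggpprr" (len 16), cursors c1@4 c2@8 c3@15 c4@15, authorship .111.222..343434
After op 8 (move_left): buffer="kgpregprljggpprr" (len 16), cursors c1@3 c2@7 c3@14 c4@14, authorship .111.222..343434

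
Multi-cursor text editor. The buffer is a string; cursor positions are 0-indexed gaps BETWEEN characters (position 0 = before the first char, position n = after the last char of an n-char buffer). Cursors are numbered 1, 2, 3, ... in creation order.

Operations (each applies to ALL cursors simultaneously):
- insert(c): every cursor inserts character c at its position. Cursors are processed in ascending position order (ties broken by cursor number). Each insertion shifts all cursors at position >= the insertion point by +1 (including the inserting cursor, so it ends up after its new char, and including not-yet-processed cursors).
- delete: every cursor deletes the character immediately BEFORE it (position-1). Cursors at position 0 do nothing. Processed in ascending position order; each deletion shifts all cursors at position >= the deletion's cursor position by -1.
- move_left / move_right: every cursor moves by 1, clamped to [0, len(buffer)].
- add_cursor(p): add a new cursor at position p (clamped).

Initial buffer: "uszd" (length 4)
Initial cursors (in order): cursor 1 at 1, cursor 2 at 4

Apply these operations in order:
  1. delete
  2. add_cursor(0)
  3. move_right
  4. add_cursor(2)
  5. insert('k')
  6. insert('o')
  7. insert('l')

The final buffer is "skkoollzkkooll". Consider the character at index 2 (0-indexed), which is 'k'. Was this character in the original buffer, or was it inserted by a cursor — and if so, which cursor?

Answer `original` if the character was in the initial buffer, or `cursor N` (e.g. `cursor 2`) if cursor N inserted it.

After op 1 (delete): buffer="sz" (len 2), cursors c1@0 c2@2, authorship ..
After op 2 (add_cursor(0)): buffer="sz" (len 2), cursors c1@0 c3@0 c2@2, authorship ..
After op 3 (move_right): buffer="sz" (len 2), cursors c1@1 c3@1 c2@2, authorship ..
After op 4 (add_cursor(2)): buffer="sz" (len 2), cursors c1@1 c3@1 c2@2 c4@2, authorship ..
After op 5 (insert('k')): buffer="skkzkk" (len 6), cursors c1@3 c3@3 c2@6 c4@6, authorship .13.24
After op 6 (insert('o')): buffer="skkoozkkoo" (len 10), cursors c1@5 c3@5 c2@10 c4@10, authorship .1313.2424
After op 7 (insert('l')): buffer="skkoollzkkooll" (len 14), cursors c1@7 c3@7 c2@14 c4@14, authorship .131313.242424
Authorship (.=original, N=cursor N): . 1 3 1 3 1 3 . 2 4 2 4 2 4
Index 2: author = 3

Answer: cursor 3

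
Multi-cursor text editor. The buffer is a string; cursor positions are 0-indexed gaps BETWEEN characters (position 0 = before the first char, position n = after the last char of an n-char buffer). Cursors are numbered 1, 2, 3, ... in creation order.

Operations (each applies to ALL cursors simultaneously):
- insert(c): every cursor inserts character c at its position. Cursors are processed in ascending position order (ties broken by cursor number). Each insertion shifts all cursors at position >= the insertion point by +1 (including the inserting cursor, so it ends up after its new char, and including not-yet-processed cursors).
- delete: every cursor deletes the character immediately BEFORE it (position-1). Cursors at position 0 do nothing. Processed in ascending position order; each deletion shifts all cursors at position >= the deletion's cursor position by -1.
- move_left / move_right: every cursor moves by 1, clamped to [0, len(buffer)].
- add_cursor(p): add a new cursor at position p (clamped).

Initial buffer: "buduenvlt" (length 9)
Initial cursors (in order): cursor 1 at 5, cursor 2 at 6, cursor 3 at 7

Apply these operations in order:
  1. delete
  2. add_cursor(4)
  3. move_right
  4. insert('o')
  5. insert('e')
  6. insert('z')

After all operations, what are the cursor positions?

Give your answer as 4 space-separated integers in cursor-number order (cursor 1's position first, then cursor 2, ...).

After op 1 (delete): buffer="budult" (len 6), cursors c1@4 c2@4 c3@4, authorship ......
After op 2 (add_cursor(4)): buffer="budult" (len 6), cursors c1@4 c2@4 c3@4 c4@4, authorship ......
After op 3 (move_right): buffer="budult" (len 6), cursors c1@5 c2@5 c3@5 c4@5, authorship ......
After op 4 (insert('o')): buffer="buduloooot" (len 10), cursors c1@9 c2@9 c3@9 c4@9, authorship .....1234.
After op 5 (insert('e')): buffer="budulooooeeeet" (len 14), cursors c1@13 c2@13 c3@13 c4@13, authorship .....12341234.
After op 6 (insert('z')): buffer="budulooooeeeezzzzt" (len 18), cursors c1@17 c2@17 c3@17 c4@17, authorship .....123412341234.

Answer: 17 17 17 17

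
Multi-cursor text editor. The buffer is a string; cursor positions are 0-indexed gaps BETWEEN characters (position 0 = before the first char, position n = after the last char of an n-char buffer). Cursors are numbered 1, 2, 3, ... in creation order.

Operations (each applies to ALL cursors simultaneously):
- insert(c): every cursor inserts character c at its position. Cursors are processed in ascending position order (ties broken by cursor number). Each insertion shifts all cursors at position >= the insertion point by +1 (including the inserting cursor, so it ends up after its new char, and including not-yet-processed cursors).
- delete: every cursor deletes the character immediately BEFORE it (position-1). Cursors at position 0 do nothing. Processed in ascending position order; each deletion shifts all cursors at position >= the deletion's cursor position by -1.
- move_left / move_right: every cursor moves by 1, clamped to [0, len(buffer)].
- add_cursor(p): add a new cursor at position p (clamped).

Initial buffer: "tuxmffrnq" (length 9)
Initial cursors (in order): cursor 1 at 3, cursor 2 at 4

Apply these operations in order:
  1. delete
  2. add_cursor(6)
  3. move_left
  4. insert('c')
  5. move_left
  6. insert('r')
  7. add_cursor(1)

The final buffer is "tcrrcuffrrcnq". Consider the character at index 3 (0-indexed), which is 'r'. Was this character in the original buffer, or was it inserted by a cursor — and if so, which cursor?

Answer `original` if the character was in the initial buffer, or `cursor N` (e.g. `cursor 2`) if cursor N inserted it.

Answer: cursor 2

Derivation:
After op 1 (delete): buffer="tuffrnq" (len 7), cursors c1@2 c2@2, authorship .......
After op 2 (add_cursor(6)): buffer="tuffrnq" (len 7), cursors c1@2 c2@2 c3@6, authorship .......
After op 3 (move_left): buffer="tuffrnq" (len 7), cursors c1@1 c2@1 c3@5, authorship .......
After op 4 (insert('c')): buffer="tccuffrcnq" (len 10), cursors c1@3 c2@3 c3@8, authorship .12....3..
After op 5 (move_left): buffer="tccuffrcnq" (len 10), cursors c1@2 c2@2 c3@7, authorship .12....3..
After op 6 (insert('r')): buffer="tcrrcuffrrcnq" (len 13), cursors c1@4 c2@4 c3@10, authorship .1122....33..
After op 7 (add_cursor(1)): buffer="tcrrcuffrrcnq" (len 13), cursors c4@1 c1@4 c2@4 c3@10, authorship .1122....33..
Authorship (.=original, N=cursor N): . 1 1 2 2 . . . . 3 3 . .
Index 3: author = 2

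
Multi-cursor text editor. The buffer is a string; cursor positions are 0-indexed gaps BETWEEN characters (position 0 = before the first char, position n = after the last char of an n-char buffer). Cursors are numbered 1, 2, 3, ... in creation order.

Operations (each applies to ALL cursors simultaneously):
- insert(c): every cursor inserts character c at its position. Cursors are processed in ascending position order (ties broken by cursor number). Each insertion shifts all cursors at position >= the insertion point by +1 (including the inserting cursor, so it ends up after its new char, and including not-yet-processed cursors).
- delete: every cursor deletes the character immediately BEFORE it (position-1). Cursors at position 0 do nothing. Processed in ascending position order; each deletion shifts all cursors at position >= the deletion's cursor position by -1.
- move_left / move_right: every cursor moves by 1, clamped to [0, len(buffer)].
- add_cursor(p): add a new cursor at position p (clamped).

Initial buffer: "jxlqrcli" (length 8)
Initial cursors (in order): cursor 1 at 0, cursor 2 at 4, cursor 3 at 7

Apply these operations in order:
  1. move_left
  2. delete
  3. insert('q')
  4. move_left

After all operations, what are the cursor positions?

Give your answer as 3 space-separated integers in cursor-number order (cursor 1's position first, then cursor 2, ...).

After op 1 (move_left): buffer="jxlqrcli" (len 8), cursors c1@0 c2@3 c3@6, authorship ........
After op 2 (delete): buffer="jxqrli" (len 6), cursors c1@0 c2@2 c3@4, authorship ......
After op 3 (insert('q')): buffer="qjxqqrqli" (len 9), cursors c1@1 c2@4 c3@7, authorship 1..2..3..
After op 4 (move_left): buffer="qjxqqrqli" (len 9), cursors c1@0 c2@3 c3@6, authorship 1..2..3..

Answer: 0 3 6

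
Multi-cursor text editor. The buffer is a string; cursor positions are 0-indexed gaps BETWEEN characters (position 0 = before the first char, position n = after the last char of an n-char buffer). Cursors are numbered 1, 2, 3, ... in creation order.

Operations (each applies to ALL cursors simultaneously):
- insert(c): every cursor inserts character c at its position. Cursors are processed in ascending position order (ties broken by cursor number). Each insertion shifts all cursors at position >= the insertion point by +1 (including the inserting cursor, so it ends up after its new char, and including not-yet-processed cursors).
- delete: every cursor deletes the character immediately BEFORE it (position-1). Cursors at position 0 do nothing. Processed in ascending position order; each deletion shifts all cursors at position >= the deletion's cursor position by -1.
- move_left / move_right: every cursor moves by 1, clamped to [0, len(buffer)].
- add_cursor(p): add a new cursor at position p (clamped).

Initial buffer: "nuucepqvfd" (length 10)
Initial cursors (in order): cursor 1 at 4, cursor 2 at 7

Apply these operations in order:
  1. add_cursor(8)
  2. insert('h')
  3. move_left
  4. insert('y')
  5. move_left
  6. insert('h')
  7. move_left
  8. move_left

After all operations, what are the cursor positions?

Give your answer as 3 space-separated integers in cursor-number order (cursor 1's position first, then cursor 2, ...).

After op 1 (add_cursor(8)): buffer="nuucepqvfd" (len 10), cursors c1@4 c2@7 c3@8, authorship ..........
After op 2 (insert('h')): buffer="nuuchepqhvhfd" (len 13), cursors c1@5 c2@9 c3@11, authorship ....1...2.3..
After op 3 (move_left): buffer="nuuchepqhvhfd" (len 13), cursors c1@4 c2@8 c3@10, authorship ....1...2.3..
After op 4 (insert('y')): buffer="nuucyhepqyhvyhfd" (len 16), cursors c1@5 c2@10 c3@13, authorship ....11...22.33..
After op 5 (move_left): buffer="nuucyhepqyhvyhfd" (len 16), cursors c1@4 c2@9 c3@12, authorship ....11...22.33..
After op 6 (insert('h')): buffer="nuuchyhepqhyhvhyhfd" (len 19), cursors c1@5 c2@11 c3@15, authorship ....111...222.333..
After op 7 (move_left): buffer="nuuchyhepqhyhvhyhfd" (len 19), cursors c1@4 c2@10 c3@14, authorship ....111...222.333..
After op 8 (move_left): buffer="nuuchyhepqhyhvhyhfd" (len 19), cursors c1@3 c2@9 c3@13, authorship ....111...222.333..

Answer: 3 9 13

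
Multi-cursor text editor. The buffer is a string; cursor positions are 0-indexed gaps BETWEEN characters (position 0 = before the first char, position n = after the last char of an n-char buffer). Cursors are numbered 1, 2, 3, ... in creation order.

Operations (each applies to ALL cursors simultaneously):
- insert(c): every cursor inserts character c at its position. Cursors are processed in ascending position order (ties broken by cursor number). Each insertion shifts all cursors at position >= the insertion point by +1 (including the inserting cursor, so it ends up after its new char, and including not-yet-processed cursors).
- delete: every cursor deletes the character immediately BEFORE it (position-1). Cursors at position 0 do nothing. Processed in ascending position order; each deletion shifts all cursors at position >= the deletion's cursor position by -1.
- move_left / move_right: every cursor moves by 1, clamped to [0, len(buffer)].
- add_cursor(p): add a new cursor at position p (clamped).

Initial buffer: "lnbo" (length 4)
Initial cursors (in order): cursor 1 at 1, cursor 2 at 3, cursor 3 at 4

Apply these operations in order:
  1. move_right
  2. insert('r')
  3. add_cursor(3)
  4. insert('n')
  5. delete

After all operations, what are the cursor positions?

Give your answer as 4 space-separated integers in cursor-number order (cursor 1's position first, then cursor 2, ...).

After op 1 (move_right): buffer="lnbo" (len 4), cursors c1@2 c2@4 c3@4, authorship ....
After op 2 (insert('r')): buffer="lnrborr" (len 7), cursors c1@3 c2@7 c3@7, authorship ..1..23
After op 3 (add_cursor(3)): buffer="lnrborr" (len 7), cursors c1@3 c4@3 c2@7 c3@7, authorship ..1..23
After op 4 (insert('n')): buffer="lnrnnborrnn" (len 11), cursors c1@5 c4@5 c2@11 c3@11, authorship ..114..2323
After op 5 (delete): buffer="lnrborr" (len 7), cursors c1@3 c4@3 c2@7 c3@7, authorship ..1..23

Answer: 3 7 7 3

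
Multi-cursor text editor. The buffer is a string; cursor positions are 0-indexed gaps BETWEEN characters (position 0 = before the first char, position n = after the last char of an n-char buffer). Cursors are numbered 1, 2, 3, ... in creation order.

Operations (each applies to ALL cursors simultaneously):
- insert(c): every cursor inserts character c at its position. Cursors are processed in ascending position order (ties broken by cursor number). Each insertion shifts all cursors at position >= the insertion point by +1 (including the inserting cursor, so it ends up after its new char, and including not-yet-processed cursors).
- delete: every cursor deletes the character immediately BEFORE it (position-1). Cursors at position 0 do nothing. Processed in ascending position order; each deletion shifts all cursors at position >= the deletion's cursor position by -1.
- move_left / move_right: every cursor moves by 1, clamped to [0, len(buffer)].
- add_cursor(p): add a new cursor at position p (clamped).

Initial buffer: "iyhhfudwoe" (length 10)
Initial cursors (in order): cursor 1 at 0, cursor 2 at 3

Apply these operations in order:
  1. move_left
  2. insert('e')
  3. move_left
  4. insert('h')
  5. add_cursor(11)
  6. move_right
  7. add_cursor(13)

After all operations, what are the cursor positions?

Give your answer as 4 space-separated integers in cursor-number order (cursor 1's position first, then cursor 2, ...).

After op 1 (move_left): buffer="iyhhfudwoe" (len 10), cursors c1@0 c2@2, authorship ..........
After op 2 (insert('e')): buffer="eiyehhfudwoe" (len 12), cursors c1@1 c2@4, authorship 1..2........
After op 3 (move_left): buffer="eiyehhfudwoe" (len 12), cursors c1@0 c2@3, authorship 1..2........
After op 4 (insert('h')): buffer="heiyhehhfudwoe" (len 14), cursors c1@1 c2@5, authorship 11..22........
After op 5 (add_cursor(11)): buffer="heiyhehhfudwoe" (len 14), cursors c1@1 c2@5 c3@11, authorship 11..22........
After op 6 (move_right): buffer="heiyhehhfudwoe" (len 14), cursors c1@2 c2@6 c3@12, authorship 11..22........
After op 7 (add_cursor(13)): buffer="heiyhehhfudwoe" (len 14), cursors c1@2 c2@6 c3@12 c4@13, authorship 11..22........

Answer: 2 6 12 13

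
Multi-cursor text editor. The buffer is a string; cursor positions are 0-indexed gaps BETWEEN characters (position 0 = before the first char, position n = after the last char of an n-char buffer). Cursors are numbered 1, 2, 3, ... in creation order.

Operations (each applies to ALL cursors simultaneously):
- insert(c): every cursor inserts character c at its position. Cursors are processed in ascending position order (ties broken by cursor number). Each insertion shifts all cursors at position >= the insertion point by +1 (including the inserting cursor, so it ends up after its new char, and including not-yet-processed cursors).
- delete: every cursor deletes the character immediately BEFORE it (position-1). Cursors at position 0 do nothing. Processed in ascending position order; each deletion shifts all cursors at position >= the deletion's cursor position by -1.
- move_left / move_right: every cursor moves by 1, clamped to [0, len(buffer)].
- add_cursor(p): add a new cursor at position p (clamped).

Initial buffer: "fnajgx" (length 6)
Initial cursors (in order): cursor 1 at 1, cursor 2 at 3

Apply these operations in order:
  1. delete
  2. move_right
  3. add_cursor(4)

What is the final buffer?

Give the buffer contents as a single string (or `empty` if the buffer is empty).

After op 1 (delete): buffer="njgx" (len 4), cursors c1@0 c2@1, authorship ....
After op 2 (move_right): buffer="njgx" (len 4), cursors c1@1 c2@2, authorship ....
After op 3 (add_cursor(4)): buffer="njgx" (len 4), cursors c1@1 c2@2 c3@4, authorship ....

Answer: njgx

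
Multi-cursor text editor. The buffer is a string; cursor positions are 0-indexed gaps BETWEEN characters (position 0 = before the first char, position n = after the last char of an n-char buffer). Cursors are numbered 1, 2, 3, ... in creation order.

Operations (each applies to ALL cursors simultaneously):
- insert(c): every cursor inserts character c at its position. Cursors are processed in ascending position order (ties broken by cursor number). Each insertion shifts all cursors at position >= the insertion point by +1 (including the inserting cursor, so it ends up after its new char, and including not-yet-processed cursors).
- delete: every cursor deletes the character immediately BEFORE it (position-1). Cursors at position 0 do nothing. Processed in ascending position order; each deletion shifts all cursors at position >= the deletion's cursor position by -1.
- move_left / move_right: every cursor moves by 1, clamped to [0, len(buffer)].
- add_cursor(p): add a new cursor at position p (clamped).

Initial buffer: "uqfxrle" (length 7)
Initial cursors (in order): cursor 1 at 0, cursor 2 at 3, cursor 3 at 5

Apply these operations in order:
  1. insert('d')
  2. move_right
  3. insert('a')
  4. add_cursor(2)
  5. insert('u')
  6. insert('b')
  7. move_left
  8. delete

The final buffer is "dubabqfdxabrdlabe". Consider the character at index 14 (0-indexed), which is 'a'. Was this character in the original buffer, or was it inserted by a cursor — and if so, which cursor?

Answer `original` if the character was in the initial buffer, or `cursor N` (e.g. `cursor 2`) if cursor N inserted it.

After op 1 (insert('d')): buffer="duqfdxrdle" (len 10), cursors c1@1 c2@5 c3@8, authorship 1...2..3..
After op 2 (move_right): buffer="duqfdxrdle" (len 10), cursors c1@2 c2@6 c3@9, authorship 1...2..3..
After op 3 (insert('a')): buffer="duaqfdxardlae" (len 13), cursors c1@3 c2@8 c3@12, authorship 1.1..2.2.3.3.
After op 4 (add_cursor(2)): buffer="duaqfdxardlae" (len 13), cursors c4@2 c1@3 c2@8 c3@12, authorship 1.1..2.2.3.3.
After op 5 (insert('u')): buffer="duuauqfdxaurdlaue" (len 17), cursors c4@3 c1@5 c2@11 c3@16, authorship 1.411..2.22.3.33.
After op 6 (insert('b')): buffer="duubaubqfdxaubrdlaube" (len 21), cursors c4@4 c1@7 c2@14 c3@20, authorship 1.44111..2.222.3.333.
After op 7 (move_left): buffer="duubaubqfdxaubrdlaube" (len 21), cursors c4@3 c1@6 c2@13 c3@19, authorship 1.44111..2.222.3.333.
After op 8 (delete): buffer="dubabqfdxabrdlabe" (len 17), cursors c4@2 c1@4 c2@10 c3@15, authorship 1.411..2.22.3.33.
Authorship (.=original, N=cursor N): 1 . 4 1 1 . . 2 . 2 2 . 3 . 3 3 .
Index 14: author = 3

Answer: cursor 3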